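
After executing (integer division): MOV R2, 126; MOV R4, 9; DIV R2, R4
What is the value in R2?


Register state trace:
  MOV R2, 126  → R2 = 126
  MOV R4, 9  → R4 = 9
  DIV R2, R4  → R2 = 126 // 9 = 14
Final: R2 = 14

14


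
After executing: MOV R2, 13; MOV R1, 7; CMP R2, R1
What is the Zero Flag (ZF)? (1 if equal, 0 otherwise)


Register state trace:
  MOV R2, 13  → R2 = 13
  MOV R1, 7  → R1 = 7
  CMP R2, R1  → computes 13 - 7 = 6
  Result is nonzero, so values are not equal
ZF = 0

0


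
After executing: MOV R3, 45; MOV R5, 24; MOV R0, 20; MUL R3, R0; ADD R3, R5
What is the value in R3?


Register state trace:
  MOV R3, 45  → R3 = 45
  MOV R5, 24  → R5 = 24
  MOV R0, 20  → R0 = 20
  MUL R3, R0  → R3 = 45 * 20 = 900
  ADD R3, R5  → R3 = 900 + 24 = 924
Final: R3 = 924

924


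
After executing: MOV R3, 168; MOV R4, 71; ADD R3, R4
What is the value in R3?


Register state trace:
  MOV R3, 168  → R3 = 168
  MOV R4, 71  → R4 = 71
  ADD R3, R4  → R3 = 168 + 71 = 239
Final: R3 = 239

239


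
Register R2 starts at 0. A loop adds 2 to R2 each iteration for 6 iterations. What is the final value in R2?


Starting value: R2 = 0
  Iter 1: R2 = 0 + 2 = 2
  Iter 2: R2 = 2 + 2 = 4
  Iter 3: R2 = 4 + 2 = 6
  Iter 4: R2 = 6 + 2 = 8
  Iter 5: R2 = 8 + 2 = 10
  Iter 6: R2 = 10 + 2 = 12
Final: R2 = 12

12


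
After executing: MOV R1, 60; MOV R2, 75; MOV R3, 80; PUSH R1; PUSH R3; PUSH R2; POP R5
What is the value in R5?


Stack trace (top is rightmost):
  MOV R1, 60  → R1 = 60
  MOV R2, 75  → R2 = 75
  MOV R3, 80  → R3 = 80
  PUSH R1  → stack: [60]
  PUSH R3  → stack: [60, 80]
  PUSH R2  → stack: [60, 80, 75]
  POP R5  → R5 = 75, stack: [60, 80]
Final: R5 = 75

75


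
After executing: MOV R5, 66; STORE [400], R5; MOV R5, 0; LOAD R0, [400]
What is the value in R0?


Register and memory trace:
  MOV R5, 66  → R5 = 66
  STORE [400], R5  → mem[400] = 66
  MOV R5, 0  → R5 = 0
  LOAD R0, [400]  → R0 = mem[400] = 66
Final: R0 = 66

66


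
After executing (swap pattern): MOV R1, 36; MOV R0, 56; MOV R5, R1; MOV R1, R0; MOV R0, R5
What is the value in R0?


Register state trace (swap pattern):
  MOV R1, 36  → R1 = 36
  MOV R0, 56  → R0 = 56
  MOV R5, R1  → R5 = 36  (save R1)
  MOV R1, R0  → R1 = 56  (R1 gets R0's value)
  MOV R0, R5  → R0 = 36  (R0 gets saved value)
Final: R0 = 36

36


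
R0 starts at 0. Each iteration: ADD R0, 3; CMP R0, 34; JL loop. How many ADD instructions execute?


Loop trace (R0 starts at 0, target 34, step 3):
  ADD #1: R0 = 0 + 3 = 3  → 3 < 34, loop
  ADD #2: R0 = 3 + 3 = 6  → 6 < 34, loop
  ADD #3: R0 = 6 + 3 = 9  → 9 < 34, loop
  ADD #4: R0 = 9 + 3 = 12  → 12 < 34, loop
  ADD #5: R0 = 12 + 3 = 15  → 15 < 34, loop
  ADD #6: R0 = 15 + 3 = 18  → 18 < 34, loop
  ADD #7: R0 = 18 + 3 = 21  → 21 < 34, loop
  ADD #8: R0 = 21 + 3 = 24  → 24 < 34, loop
  ADD #9: R0 = 24 + 3 = 27  → 27 < 34, loop
  ADD #10: R0 = 27 + 3 = 30  → 30 < 34, loop
  ADD #11: R0 = 30 + 3 = 33  → 33 < 34, loop
  ADD #12: R0 = 33 + 3 = 36  → 36 >= 34, exit
Total ADD instructions: 12

12


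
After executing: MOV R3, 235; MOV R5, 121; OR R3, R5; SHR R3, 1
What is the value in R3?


Register state trace:
  MOV R3, 235  → R3 = 235 (0b11101011)
  MOV R5, 121  → R5 = 121 (0b01111001)
  OR R3, R5  → R3 = 235 OR 121 = 251 (0b11111011)
  SHR R3, 1  → R3 = 251 >> 1 = 125
Final: R3 = 125

125


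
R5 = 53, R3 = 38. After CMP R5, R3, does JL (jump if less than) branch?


Trace:
  R5 = 53, R3 = 38
  CMP R5, R3  → compares 53 vs 38
  JL checks: is 53 less than 38?
  53 > 38, so condition is false
Branch taken: No

No


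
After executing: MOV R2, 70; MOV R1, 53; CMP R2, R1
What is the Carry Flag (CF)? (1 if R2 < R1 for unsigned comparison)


Register state trace:
  MOV R2, 70  → R2 = 70
  MOV R1, 53  → R1 = 53
  CMP R2, R1  → unsigned 70 - 53: no borrow
  70 >= 53, so CF = 0
CF = 0

0


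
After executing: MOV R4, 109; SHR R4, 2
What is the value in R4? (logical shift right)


Register state trace:
  MOV R4, 109  → R4 = 109
  SHR R4, 2  → R4 = 109 >> 2 = 109 // 2^2 = 27
Final: R4 = 27

27


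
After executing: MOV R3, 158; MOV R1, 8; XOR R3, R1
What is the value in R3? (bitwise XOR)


Register state trace:
  MOV R3, 158  → R3 = 158 (0b10011110)
  MOV R1, 8  → R1 = 8 (0b00001000)
  XOR R3, R1  → R3 = 158 XOR 8 = 150 (0b10010110)
Final: R3 = 150

150


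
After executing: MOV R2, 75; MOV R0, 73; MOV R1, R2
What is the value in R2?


Register state trace:
  MOV R2, 75  → R2 = 75
  MOV R0, 73  → R0 = 73
  MOV R1, R2  → R1 = 75
Final: R2 = 75

75


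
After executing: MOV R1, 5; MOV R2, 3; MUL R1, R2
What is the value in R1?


Register state trace:
  MOV R1, 5  → R1 = 5
  MOV R2, 3  → R2 = 3
  MUL R1, R2  → R1 = 5 * 3 = 15
Final: R1 = 15

15


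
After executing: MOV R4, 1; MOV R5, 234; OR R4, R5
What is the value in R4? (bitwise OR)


Register state trace:
  MOV R4, 1  → R4 = 1 (0b00000001)
  MOV R5, 234  → R5 = 234 (0b11101010)
  OR R4, R5   → R4 = 1 OR 234 = 235 (0b11101011)
Final: R4 = 235

235


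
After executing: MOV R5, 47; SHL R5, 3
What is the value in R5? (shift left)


Register state trace:
  MOV R5, 47  → R5 = 47
  SHL R5, 3  → R5 = 47 << 3 = 47 * 2^3 = 376
Final: R5 = 376

376


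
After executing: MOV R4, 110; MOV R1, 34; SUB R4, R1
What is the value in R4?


Register state trace:
  MOV R4, 110  → R4 = 110
  MOV R1, 34  → R1 = 34
  SUB R4, R1  → R4 = 110 - 34 = 76
Final: R4 = 76

76


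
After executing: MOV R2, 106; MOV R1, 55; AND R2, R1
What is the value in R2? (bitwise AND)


Register state trace:
  MOV R2, 106  → R2 = 106 (0b01101010)
  MOV R1, 55  → R1 = 55 (0b00110111)
  AND R2, R1  → R2 = 106 AND 55 = 34 (0b00100010)
Final: R2 = 34

34


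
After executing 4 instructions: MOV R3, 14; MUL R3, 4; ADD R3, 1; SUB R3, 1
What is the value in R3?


Register state trace:
  MOV R3, 14  → R3 = 14
  MUL R3, 4  → R3 = 14 * 4 = 56
  ADD R3, 1  → R3 = 56 + 1 = 57
  SUB R3, 1  → R3 = 57 - 1 = 56
Final: R3 = 56

56


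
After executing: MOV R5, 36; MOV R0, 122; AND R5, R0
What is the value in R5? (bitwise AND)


Register state trace:
  MOV R5, 36  → R5 = 36 (0b00100100)
  MOV R0, 122  → R0 = 122 (0b01111010)
  AND R5, R0  → R5 = 36 AND 122 = 32 (0b00100000)
Final: R5 = 32

32


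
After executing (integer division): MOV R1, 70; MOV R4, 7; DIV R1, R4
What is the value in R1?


Register state trace:
  MOV R1, 70  → R1 = 70
  MOV R4, 7  → R4 = 7
  DIV R1, R4  → R1 = 70 // 7 = 10
Final: R1 = 10

10


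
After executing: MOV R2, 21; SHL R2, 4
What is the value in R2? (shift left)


Register state trace:
  MOV R2, 21  → R2 = 21
  SHL R2, 4  → R2 = 21 << 4 = 21 * 2^4 = 336
Final: R2 = 336

336


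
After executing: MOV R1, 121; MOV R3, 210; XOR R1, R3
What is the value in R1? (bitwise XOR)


Register state trace:
  MOV R1, 121  → R1 = 121 (0b01111001)
  MOV R3, 210  → R3 = 210 (0b11010010)
  XOR R1, R3  → R1 = 121 XOR 210 = 171 (0b10101011)
Final: R1 = 171

171


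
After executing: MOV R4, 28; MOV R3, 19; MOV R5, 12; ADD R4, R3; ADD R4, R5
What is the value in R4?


Register state trace:
  MOV R4, 28  → R4 = 28
  MOV R3, 19  → R3 = 19
  MOV R5, 12  → R5 = 12
  ADD R4, R3  → R4 = 28 + 19 = 47
  ADD R4, R5  → R4 = 47 + 12 = 59
Final: R4 = 59

59


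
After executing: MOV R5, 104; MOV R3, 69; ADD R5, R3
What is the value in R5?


Register state trace:
  MOV R5, 104  → R5 = 104
  MOV R3, 69  → R3 = 69
  ADD R5, R3  → R5 = 104 + 69 = 173
Final: R5 = 173

173


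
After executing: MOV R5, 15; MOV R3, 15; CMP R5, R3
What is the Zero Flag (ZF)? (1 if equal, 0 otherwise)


Register state trace:
  MOV R5, 15  → R5 = 15
  MOV R3, 15  → R3 = 15
  CMP R5, R3  → computes 15 - 15 = 0
  Result is zero, so values are equal
ZF = 1

1


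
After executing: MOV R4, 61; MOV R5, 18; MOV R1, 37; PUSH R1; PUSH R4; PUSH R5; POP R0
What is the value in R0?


Stack trace (top is rightmost):
  MOV R4, 61  → R4 = 61
  MOV R5, 18  → R5 = 18
  MOV R1, 37  → R1 = 37
  PUSH R1  → stack: [37]
  PUSH R4  → stack: [37, 61]
  PUSH R5  → stack: [37, 61, 18]
  POP R0  → R0 = 18, stack: [37, 61]
Final: R0 = 18

18


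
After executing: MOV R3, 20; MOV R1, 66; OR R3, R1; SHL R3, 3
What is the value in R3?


Register state trace:
  MOV R3, 20  → R3 = 20 (0b00010100)
  MOV R1, 66  → R1 = 66 (0b01000010)
  OR R3, R1  → R3 = 20 OR 66 = 86 (0b01010110)
  SHL R3, 3  → R3 = 86 << 3 = 688
Final: R3 = 688

688


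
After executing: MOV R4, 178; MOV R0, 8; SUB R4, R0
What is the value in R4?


Register state trace:
  MOV R4, 178  → R4 = 178
  MOV R0, 8  → R0 = 8
  SUB R4, R0  → R4 = 178 - 8 = 170
Final: R4 = 170

170


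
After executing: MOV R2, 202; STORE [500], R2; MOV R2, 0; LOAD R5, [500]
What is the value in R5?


Register and memory trace:
  MOV R2, 202  → R2 = 202
  STORE [500], R2  → mem[500] = 202
  MOV R2, 0  → R2 = 0
  LOAD R5, [500]  → R5 = mem[500] = 202
Final: R5 = 202

202


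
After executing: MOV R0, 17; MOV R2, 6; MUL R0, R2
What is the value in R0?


Register state trace:
  MOV R0, 17  → R0 = 17
  MOV R2, 6  → R2 = 6
  MUL R0, R2  → R0 = 17 * 6 = 102
Final: R0 = 102

102


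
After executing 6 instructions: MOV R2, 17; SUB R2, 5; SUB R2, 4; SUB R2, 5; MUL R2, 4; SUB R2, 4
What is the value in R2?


Register state trace:
  MOV R2, 17  → R2 = 17
  SUB R2, 5  → R2 = 17 - 5 = 12
  SUB R2, 4  → R2 = 12 - 4 = 8
  SUB R2, 5  → R2 = 8 - 5 = 3
  MUL R2, 4  → R2 = 3 * 4 = 12
  SUB R2, 4  → R2 = 12 - 4 = 8
Final: R2 = 8

8


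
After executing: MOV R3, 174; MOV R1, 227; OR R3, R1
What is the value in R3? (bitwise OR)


Register state trace:
  MOV R3, 174  → R3 = 174 (0b10101110)
  MOV R1, 227  → R1 = 227 (0b11100011)
  OR R3, R1   → R3 = 174 OR 227 = 239 (0b11101111)
Final: R3 = 239

239


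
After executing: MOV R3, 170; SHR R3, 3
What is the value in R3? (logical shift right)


Register state trace:
  MOV R3, 170  → R3 = 170
  SHR R3, 3  → R3 = 170 >> 3 = 170 // 2^3 = 21
Final: R3 = 21

21


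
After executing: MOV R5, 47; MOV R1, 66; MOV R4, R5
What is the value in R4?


Register state trace:
  MOV R5, 47  → R5 = 47
  MOV R1, 66  → R1 = 66
  MOV R4, R5  → R4 = 47
Final: R4 = 47

47


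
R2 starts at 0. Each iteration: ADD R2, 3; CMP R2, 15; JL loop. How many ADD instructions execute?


Loop trace (R2 starts at 0, target 15, step 3):
  ADD #1: R2 = 0 + 3 = 3  → 3 < 15, loop
  ADD #2: R2 = 3 + 3 = 6  → 6 < 15, loop
  ADD #3: R2 = 6 + 3 = 9  → 9 < 15, loop
  ADD #4: R2 = 9 + 3 = 12  → 12 < 15, loop
  ADD #5: R2 = 12 + 3 = 15  → 15 >= 15, exit
Total ADD instructions: 5

5


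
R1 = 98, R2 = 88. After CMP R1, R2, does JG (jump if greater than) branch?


Trace:
  R1 = 98, R2 = 88
  CMP R1, R2  → compares 98 vs 88
  JG checks: is 98 greater than 88?
  98 > 88, so condition is true
Branch taken: Yes

Yes


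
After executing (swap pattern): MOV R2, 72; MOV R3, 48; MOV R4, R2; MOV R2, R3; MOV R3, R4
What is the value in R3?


Register state trace (swap pattern):
  MOV R2, 72  → R2 = 72
  MOV R3, 48  → R3 = 48
  MOV R4, R2  → R4 = 72  (save R2)
  MOV R2, R3  → R2 = 48  (R2 gets R3's value)
  MOV R3, R4  → R3 = 72  (R3 gets saved value)
Final: R3 = 72

72


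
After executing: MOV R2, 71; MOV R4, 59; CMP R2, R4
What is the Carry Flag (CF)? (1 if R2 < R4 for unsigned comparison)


Register state trace:
  MOV R2, 71  → R2 = 71
  MOV R4, 59  → R4 = 59
  CMP R2, R4  → unsigned 71 - 59: no borrow
  71 >= 59, so CF = 0
CF = 0

0


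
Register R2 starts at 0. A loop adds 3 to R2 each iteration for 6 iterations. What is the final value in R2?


Starting value: R2 = 0
  Iter 1: R2 = 0 + 3 = 3
  Iter 2: R2 = 3 + 3 = 6
  Iter 3: R2 = 6 + 3 = 9
  Iter 4: R2 = 9 + 3 = 12
  Iter 5: R2 = 12 + 3 = 15
  Iter 6: R2 = 15 + 3 = 18
Final: R2 = 18

18


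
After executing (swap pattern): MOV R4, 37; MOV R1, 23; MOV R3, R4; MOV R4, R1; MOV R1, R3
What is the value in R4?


Register state trace (swap pattern):
  MOV R4, 37  → R4 = 37
  MOV R1, 23  → R1 = 23
  MOV R3, R4  → R3 = 37  (save R4)
  MOV R4, R1  → R4 = 23  (R4 gets R1's value)
  MOV R1, R3  → R1 = 37  (R1 gets saved value)
Final: R4 = 23

23


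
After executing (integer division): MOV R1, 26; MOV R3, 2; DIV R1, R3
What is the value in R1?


Register state trace:
  MOV R1, 26  → R1 = 26
  MOV R3, 2  → R3 = 2
  DIV R1, R3  → R1 = 26 // 2 = 13
Final: R1 = 13

13


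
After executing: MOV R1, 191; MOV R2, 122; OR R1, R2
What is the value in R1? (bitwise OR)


Register state trace:
  MOV R1, 191  → R1 = 191 (0b10111111)
  MOV R2, 122  → R2 = 122 (0b01111010)
  OR R1, R2   → R1 = 191 OR 122 = 255 (0b11111111)
Final: R1 = 255

255


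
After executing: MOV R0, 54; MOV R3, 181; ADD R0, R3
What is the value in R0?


Register state trace:
  MOV R0, 54  → R0 = 54
  MOV R3, 181  → R3 = 181
  ADD R0, R3  → R0 = 54 + 181 = 235
Final: R0 = 235

235


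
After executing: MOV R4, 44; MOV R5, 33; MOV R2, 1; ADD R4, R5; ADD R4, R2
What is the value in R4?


Register state trace:
  MOV R4, 44  → R4 = 44
  MOV R5, 33  → R5 = 33
  MOV R2, 1  → R2 = 1
  ADD R4, R5  → R4 = 44 + 33 = 77
  ADD R4, R2  → R4 = 77 + 1 = 78
Final: R4 = 78

78


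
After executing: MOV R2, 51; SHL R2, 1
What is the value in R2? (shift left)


Register state trace:
  MOV R2, 51  → R2 = 51
  SHL R2, 1  → R2 = 51 << 1 = 51 * 2^1 = 102
Final: R2 = 102

102


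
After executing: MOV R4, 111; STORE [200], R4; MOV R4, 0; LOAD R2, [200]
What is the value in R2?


Register and memory trace:
  MOV R4, 111  → R4 = 111
  STORE [200], R4  → mem[200] = 111
  MOV R4, 0  → R4 = 0
  LOAD R2, [200]  → R2 = mem[200] = 111
Final: R2 = 111

111


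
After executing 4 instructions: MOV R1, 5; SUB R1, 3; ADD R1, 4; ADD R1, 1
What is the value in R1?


Register state trace:
  MOV R1, 5  → R1 = 5
  SUB R1, 3  → R1 = 5 - 3 = 2
  ADD R1, 4  → R1 = 2 + 4 = 6
  ADD R1, 1  → R1 = 6 + 1 = 7
Final: R1 = 7

7


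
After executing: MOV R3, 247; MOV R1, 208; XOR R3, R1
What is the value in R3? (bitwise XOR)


Register state trace:
  MOV R3, 247  → R3 = 247 (0b11110111)
  MOV R1, 208  → R1 = 208 (0b11010000)
  XOR R3, R1  → R3 = 247 XOR 208 = 39 (0b00100111)
Final: R3 = 39

39


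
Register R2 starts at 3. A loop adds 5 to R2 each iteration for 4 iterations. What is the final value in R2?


Starting value: R2 = 3
  Iter 1: R2 = 3 + 5 = 8
  Iter 2: R2 = 8 + 5 = 13
  Iter 3: R2 = 13 + 5 = 18
  Iter 4: R2 = 18 + 5 = 23
Final: R2 = 23

23


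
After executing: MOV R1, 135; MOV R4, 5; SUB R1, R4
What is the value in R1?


Register state trace:
  MOV R1, 135  → R1 = 135
  MOV R4, 5  → R4 = 5
  SUB R1, R4  → R1 = 135 - 5 = 130
Final: R1 = 130

130


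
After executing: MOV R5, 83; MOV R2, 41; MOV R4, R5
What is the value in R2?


Register state trace:
  MOV R5, 83  → R5 = 83
  MOV R2, 41  → R2 = 41
  MOV R4, R5  → R4 = 83
Final: R2 = 41

41


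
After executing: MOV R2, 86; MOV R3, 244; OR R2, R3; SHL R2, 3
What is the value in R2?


Register state trace:
  MOV R2, 86  → R2 = 86 (0b01010110)
  MOV R3, 244  → R3 = 244 (0b11110100)
  OR R2, R3  → R2 = 86 OR 244 = 246 (0b11110110)
  SHL R2, 3  → R2 = 246 << 3 = 1968
Final: R2 = 1968

1968


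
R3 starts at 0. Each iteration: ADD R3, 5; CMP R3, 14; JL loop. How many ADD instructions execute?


Loop trace (R3 starts at 0, target 14, step 5):
  ADD #1: R3 = 0 + 5 = 5  → 5 < 14, loop
  ADD #2: R3 = 5 + 5 = 10  → 10 < 14, loop
  ADD #3: R3 = 10 + 5 = 15  → 15 >= 14, exit
Total ADD instructions: 3

3


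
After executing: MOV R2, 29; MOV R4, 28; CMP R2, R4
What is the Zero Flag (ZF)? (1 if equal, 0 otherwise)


Register state trace:
  MOV R2, 29  → R2 = 29
  MOV R4, 28  → R4 = 28
  CMP R2, R4  → computes 29 - 28 = 1
  Result is nonzero, so values are not equal
ZF = 0

0


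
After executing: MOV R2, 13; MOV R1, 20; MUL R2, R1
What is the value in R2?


Register state trace:
  MOV R2, 13  → R2 = 13
  MOV R1, 20  → R1 = 20
  MUL R2, R1  → R2 = 13 * 20 = 260
Final: R2 = 260

260


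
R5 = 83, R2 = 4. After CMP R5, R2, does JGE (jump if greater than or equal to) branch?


Trace:
  R5 = 83, R2 = 4
  CMP R5, R2  → compares 83 vs 4
  JGE checks: is 83 greater than or equal to 4?
  83 > 4, so condition is true
Branch taken: Yes

Yes


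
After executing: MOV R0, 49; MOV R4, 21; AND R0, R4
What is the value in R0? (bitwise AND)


Register state trace:
  MOV R0, 49  → R0 = 49 (0b00110001)
  MOV R4, 21  → R4 = 21 (0b00010101)
  AND R0, R4  → R0 = 49 AND 21 = 17 (0b00010001)
Final: R0 = 17

17


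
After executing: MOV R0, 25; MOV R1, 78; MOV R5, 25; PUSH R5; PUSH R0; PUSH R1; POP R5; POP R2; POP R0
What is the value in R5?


Stack trace (top is rightmost):
  MOV R0, 25  → R0 = 25
  MOV R1, 78  → R1 = 78
  MOV R5, 25  → R5 = 25
  PUSH R5  → stack: [25]
  PUSH R0  → stack: [25, 25]
  PUSH R1  → stack: [25, 25, 78]
  POP R5  → R5 = 78, stack: [25, 25]
  POP R2  → R2 = 25, stack: [25]
  POP R0  → R0 = 25, stack: []
Final: R5 = 78

78


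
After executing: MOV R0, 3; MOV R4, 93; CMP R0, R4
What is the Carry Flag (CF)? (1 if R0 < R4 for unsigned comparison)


Register state trace:
  MOV R0, 3  → R0 = 3
  MOV R4, 93  → R4 = 93
  CMP R0, R4  → unsigned 3 - 93: borrow occurs
  3 < 93, so CF = 1
CF = 1

1


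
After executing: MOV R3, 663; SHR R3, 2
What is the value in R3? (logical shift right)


Register state trace:
  MOV R3, 663  → R3 = 663
  SHR R3, 2  → R3 = 663 >> 2 = 663 // 2^2 = 165
Final: R3 = 165

165


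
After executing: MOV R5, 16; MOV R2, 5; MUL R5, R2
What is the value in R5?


Register state trace:
  MOV R5, 16  → R5 = 16
  MOV R2, 5  → R2 = 5
  MUL R5, R2  → R5 = 16 * 5 = 80
Final: R5 = 80

80


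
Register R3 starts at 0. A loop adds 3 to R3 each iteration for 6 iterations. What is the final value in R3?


Starting value: R3 = 0
  Iter 1: R3 = 0 + 3 = 3
  Iter 2: R3 = 3 + 3 = 6
  Iter 3: R3 = 6 + 3 = 9
  Iter 4: R3 = 9 + 3 = 12
  Iter 5: R3 = 12 + 3 = 15
  Iter 6: R3 = 15 + 3 = 18
Final: R3 = 18

18


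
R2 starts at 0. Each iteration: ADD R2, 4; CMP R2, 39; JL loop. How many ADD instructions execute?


Loop trace (R2 starts at 0, target 39, step 4):
  ADD #1: R2 = 0 + 4 = 4  → 4 < 39, loop
  ADD #2: R2 = 4 + 4 = 8  → 8 < 39, loop
  ADD #3: R2 = 8 + 4 = 12  → 12 < 39, loop
  ADD #4: R2 = 12 + 4 = 16  → 16 < 39, loop
  ADD #5: R2 = 16 + 4 = 20  → 20 < 39, loop
  ADD #6: R2 = 20 + 4 = 24  → 24 < 39, loop
  ADD #7: R2 = 24 + 4 = 28  → 28 < 39, loop
  ADD #8: R2 = 28 + 4 = 32  → 32 < 39, loop
  ADD #9: R2 = 32 + 4 = 36  → 36 < 39, loop
  ADD #10: R2 = 36 + 4 = 40  → 40 >= 39, exit
Total ADD instructions: 10

10


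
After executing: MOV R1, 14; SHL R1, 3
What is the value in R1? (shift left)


Register state trace:
  MOV R1, 14  → R1 = 14
  SHL R1, 3  → R1 = 14 << 3 = 14 * 2^3 = 112
Final: R1 = 112

112


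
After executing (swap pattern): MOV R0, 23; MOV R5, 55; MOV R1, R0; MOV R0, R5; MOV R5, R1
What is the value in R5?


Register state trace (swap pattern):
  MOV R0, 23  → R0 = 23
  MOV R5, 55  → R5 = 55
  MOV R1, R0  → R1 = 23  (save R0)
  MOV R0, R5  → R0 = 55  (R0 gets R5's value)
  MOV R5, R1  → R5 = 23  (R5 gets saved value)
Final: R5 = 23

23


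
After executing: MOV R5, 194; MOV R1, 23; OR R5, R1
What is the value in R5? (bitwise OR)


Register state trace:
  MOV R5, 194  → R5 = 194 (0b11000010)
  MOV R1, 23  → R1 = 23 (0b00010111)
  OR R5, R1   → R5 = 194 OR 23 = 215 (0b11010111)
Final: R5 = 215

215


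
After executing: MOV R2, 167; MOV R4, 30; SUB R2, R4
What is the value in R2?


Register state trace:
  MOV R2, 167  → R2 = 167
  MOV R4, 30  → R4 = 30
  SUB R2, R4  → R2 = 167 - 30 = 137
Final: R2 = 137

137


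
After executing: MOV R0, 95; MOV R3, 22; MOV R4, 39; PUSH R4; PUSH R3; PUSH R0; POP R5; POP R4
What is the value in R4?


Stack trace (top is rightmost):
  MOV R0, 95  → R0 = 95
  MOV R3, 22  → R3 = 22
  MOV R4, 39  → R4 = 39
  PUSH R4  → stack: [39]
  PUSH R3  → stack: [39, 22]
  PUSH R0  → stack: [39, 22, 95]
  POP R5  → R5 = 95, stack: [39, 22]
  POP R4  → R4 = 22, stack: [39]
Final: R4 = 22

22


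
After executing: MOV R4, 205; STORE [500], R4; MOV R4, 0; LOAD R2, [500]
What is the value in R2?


Register and memory trace:
  MOV R4, 205  → R4 = 205
  STORE [500], R4  → mem[500] = 205
  MOV R4, 0  → R4 = 0
  LOAD R2, [500]  → R2 = mem[500] = 205
Final: R2 = 205

205


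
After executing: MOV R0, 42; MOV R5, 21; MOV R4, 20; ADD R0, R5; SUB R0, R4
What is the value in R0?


Register state trace:
  MOV R0, 42  → R0 = 42
  MOV R5, 21  → R5 = 21
  MOV R4, 20  → R4 = 20
  ADD R0, R5  → R0 = 42 + 21 = 63
  SUB R0, R4  → R0 = 63 - 20 = 43
Final: R0 = 43

43


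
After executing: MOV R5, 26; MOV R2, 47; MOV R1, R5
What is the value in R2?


Register state trace:
  MOV R5, 26  → R5 = 26
  MOV R2, 47  → R2 = 47
  MOV R1, R5  → R1 = 26
Final: R2 = 47

47


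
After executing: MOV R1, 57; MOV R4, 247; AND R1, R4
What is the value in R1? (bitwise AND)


Register state trace:
  MOV R1, 57  → R1 = 57 (0b00111001)
  MOV R4, 247  → R4 = 247 (0b11110111)
  AND R1, R4  → R1 = 57 AND 247 = 49 (0b00110001)
Final: R1 = 49

49


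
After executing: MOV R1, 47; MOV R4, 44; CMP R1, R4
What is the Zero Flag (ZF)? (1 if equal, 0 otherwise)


Register state trace:
  MOV R1, 47  → R1 = 47
  MOV R4, 44  → R4 = 44
  CMP R1, R4  → computes 47 - 44 = 3
  Result is nonzero, so values are not equal
ZF = 0

0


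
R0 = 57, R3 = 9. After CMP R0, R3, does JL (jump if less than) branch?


Trace:
  R0 = 57, R3 = 9
  CMP R0, R3  → compares 57 vs 9
  JL checks: is 57 less than 9?
  57 > 9, so condition is false
Branch taken: No

No


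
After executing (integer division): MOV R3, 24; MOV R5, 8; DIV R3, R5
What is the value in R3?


Register state trace:
  MOV R3, 24  → R3 = 24
  MOV R5, 8  → R5 = 8
  DIV R3, R5  → R3 = 24 // 8 = 3
Final: R3 = 3

3


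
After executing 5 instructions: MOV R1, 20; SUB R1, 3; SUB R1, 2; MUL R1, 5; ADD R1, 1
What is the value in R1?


Register state trace:
  MOV R1, 20  → R1 = 20
  SUB R1, 3  → R1 = 20 - 3 = 17
  SUB R1, 2  → R1 = 17 - 2 = 15
  MUL R1, 5  → R1 = 15 * 5 = 75
  ADD R1, 1  → R1 = 75 + 1 = 76
Final: R1 = 76

76


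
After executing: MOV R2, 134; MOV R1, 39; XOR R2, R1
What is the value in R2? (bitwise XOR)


Register state trace:
  MOV R2, 134  → R2 = 134 (0b10000110)
  MOV R1, 39  → R1 = 39 (0b00100111)
  XOR R2, R1  → R2 = 134 XOR 39 = 161 (0b10100001)
Final: R2 = 161

161


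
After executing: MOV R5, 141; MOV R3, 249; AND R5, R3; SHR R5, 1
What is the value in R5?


Register state trace:
  MOV R5, 141  → R5 = 141 (0b10001101)
  MOV R3, 249  → R3 = 249 (0b11111001)
  AND R5, R3  → R5 = 141 AND 249 = 137 (0b10001001)
  SHR R5, 1  → R5 = 137 >> 1 = 68
Final: R5 = 68

68


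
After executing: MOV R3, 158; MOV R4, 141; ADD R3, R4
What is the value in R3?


Register state trace:
  MOV R3, 158  → R3 = 158
  MOV R4, 141  → R4 = 141
  ADD R3, R4  → R3 = 158 + 141 = 299
Final: R3 = 299

299


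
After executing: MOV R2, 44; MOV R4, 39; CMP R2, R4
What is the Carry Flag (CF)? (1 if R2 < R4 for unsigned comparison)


Register state trace:
  MOV R2, 44  → R2 = 44
  MOV R4, 39  → R4 = 39
  CMP R2, R4  → unsigned 44 - 39: no borrow
  44 >= 39, so CF = 0
CF = 0

0


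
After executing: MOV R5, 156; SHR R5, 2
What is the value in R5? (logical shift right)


Register state trace:
  MOV R5, 156  → R5 = 156
  SHR R5, 2  → R5 = 156 >> 2 = 156 // 2^2 = 39
Final: R5 = 39

39


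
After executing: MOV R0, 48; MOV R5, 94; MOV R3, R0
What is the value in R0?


Register state trace:
  MOV R0, 48  → R0 = 48
  MOV R5, 94  → R5 = 94
  MOV R3, R0  → R3 = 48
Final: R0 = 48

48


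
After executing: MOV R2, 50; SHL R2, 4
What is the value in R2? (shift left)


Register state trace:
  MOV R2, 50  → R2 = 50
  SHL R2, 4  → R2 = 50 << 4 = 50 * 2^4 = 800
Final: R2 = 800

800


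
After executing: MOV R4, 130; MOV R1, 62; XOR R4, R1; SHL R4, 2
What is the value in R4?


Register state trace:
  MOV R4, 130  → R4 = 130 (0b10000010)
  MOV R1, 62  → R1 = 62 (0b00111110)
  XOR R4, R1  → R4 = 130 XOR 62 = 188 (0b10111100)
  SHL R4, 2  → R4 = 188 << 2 = 752
Final: R4 = 752

752


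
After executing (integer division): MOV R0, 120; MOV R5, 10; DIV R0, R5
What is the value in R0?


Register state trace:
  MOV R0, 120  → R0 = 120
  MOV R5, 10  → R5 = 10
  DIV R0, R5  → R0 = 120 // 10 = 12
Final: R0 = 12

12


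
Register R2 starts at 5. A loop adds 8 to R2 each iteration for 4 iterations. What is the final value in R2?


Starting value: R2 = 5
  Iter 1: R2 = 5 + 8 = 13
  Iter 2: R2 = 13 + 8 = 21
  Iter 3: R2 = 21 + 8 = 29
  Iter 4: R2 = 29 + 8 = 37
Final: R2 = 37

37


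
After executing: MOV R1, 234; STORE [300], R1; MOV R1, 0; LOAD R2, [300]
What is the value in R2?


Register and memory trace:
  MOV R1, 234  → R1 = 234
  STORE [300], R1  → mem[300] = 234
  MOV R1, 0  → R1 = 0
  LOAD R2, [300]  → R2 = mem[300] = 234
Final: R2 = 234

234


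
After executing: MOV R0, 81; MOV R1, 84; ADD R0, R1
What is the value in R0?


Register state trace:
  MOV R0, 81  → R0 = 81
  MOV R1, 84  → R1 = 84
  ADD R0, R1  → R0 = 81 + 84 = 165
Final: R0 = 165

165


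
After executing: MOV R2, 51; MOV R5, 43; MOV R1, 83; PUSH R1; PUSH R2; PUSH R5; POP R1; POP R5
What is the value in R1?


Stack trace (top is rightmost):
  MOV R2, 51  → R2 = 51
  MOV R5, 43  → R5 = 43
  MOV R1, 83  → R1 = 83
  PUSH R1  → stack: [83]
  PUSH R2  → stack: [83, 51]
  PUSH R5  → stack: [83, 51, 43]
  POP R1  → R1 = 43, stack: [83, 51]
  POP R5  → R5 = 51, stack: [83]
Final: R1 = 43

43


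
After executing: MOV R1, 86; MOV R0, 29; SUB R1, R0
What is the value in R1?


Register state trace:
  MOV R1, 86  → R1 = 86
  MOV R0, 29  → R0 = 29
  SUB R1, R0  → R1 = 86 - 29 = 57
Final: R1 = 57

57


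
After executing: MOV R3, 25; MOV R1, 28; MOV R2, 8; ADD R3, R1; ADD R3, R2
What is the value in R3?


Register state trace:
  MOV R3, 25  → R3 = 25
  MOV R1, 28  → R1 = 28
  MOV R2, 8  → R2 = 8
  ADD R3, R1  → R3 = 25 + 28 = 53
  ADD R3, R2  → R3 = 53 + 8 = 61
Final: R3 = 61

61


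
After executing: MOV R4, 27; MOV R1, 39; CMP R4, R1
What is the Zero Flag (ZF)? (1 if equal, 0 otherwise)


Register state trace:
  MOV R4, 27  → R4 = 27
  MOV R1, 39  → R1 = 39
  CMP R4, R1  → computes 27 - 39 = -12
  Result is nonzero, so values are not equal
ZF = 0

0


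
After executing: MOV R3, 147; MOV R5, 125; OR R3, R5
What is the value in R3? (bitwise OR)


Register state trace:
  MOV R3, 147  → R3 = 147 (0b10010011)
  MOV R5, 125  → R5 = 125 (0b01111101)
  OR R3, R5   → R3 = 147 OR 125 = 255 (0b11111111)
Final: R3 = 255

255


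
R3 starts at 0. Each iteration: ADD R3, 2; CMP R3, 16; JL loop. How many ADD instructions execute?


Loop trace (R3 starts at 0, target 16, step 2):
  ADD #1: R3 = 0 + 2 = 2  → 2 < 16, loop
  ADD #2: R3 = 2 + 2 = 4  → 4 < 16, loop
  ADD #3: R3 = 4 + 2 = 6  → 6 < 16, loop
  ADD #4: R3 = 6 + 2 = 8  → 8 < 16, loop
  ADD #5: R3 = 8 + 2 = 10  → 10 < 16, loop
  ADD #6: R3 = 10 + 2 = 12  → 12 < 16, loop
  ADD #7: R3 = 12 + 2 = 14  → 14 < 16, loop
  ADD #8: R3 = 14 + 2 = 16  → 16 >= 16, exit
Total ADD instructions: 8

8


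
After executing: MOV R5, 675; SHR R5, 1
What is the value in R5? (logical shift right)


Register state trace:
  MOV R5, 675  → R5 = 675
  SHR R5, 1  → R5 = 675 >> 1 = 675 // 2^1 = 337
Final: R5 = 337

337


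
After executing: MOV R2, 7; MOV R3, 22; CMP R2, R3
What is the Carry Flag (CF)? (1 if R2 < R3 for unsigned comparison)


Register state trace:
  MOV R2, 7  → R2 = 7
  MOV R3, 22  → R3 = 22
  CMP R2, R3  → unsigned 7 - 22: borrow occurs
  7 < 22, so CF = 1
CF = 1

1


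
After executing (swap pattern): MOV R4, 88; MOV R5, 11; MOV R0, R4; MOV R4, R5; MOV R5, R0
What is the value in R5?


Register state trace (swap pattern):
  MOV R4, 88  → R4 = 88
  MOV R5, 11  → R5 = 11
  MOV R0, R4  → R0 = 88  (save R4)
  MOV R4, R5  → R4 = 11  (R4 gets R5's value)
  MOV R5, R0  → R5 = 88  (R5 gets saved value)
Final: R5 = 88

88


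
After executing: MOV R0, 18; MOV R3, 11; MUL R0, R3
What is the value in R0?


Register state trace:
  MOV R0, 18  → R0 = 18
  MOV R3, 11  → R3 = 11
  MUL R0, R3  → R0 = 18 * 11 = 198
Final: R0 = 198

198


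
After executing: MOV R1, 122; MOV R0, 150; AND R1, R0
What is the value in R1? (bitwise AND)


Register state trace:
  MOV R1, 122  → R1 = 122 (0b01111010)
  MOV R0, 150  → R0 = 150 (0b10010110)
  AND R1, R0  → R1 = 122 AND 150 = 18 (0b00010010)
Final: R1 = 18

18


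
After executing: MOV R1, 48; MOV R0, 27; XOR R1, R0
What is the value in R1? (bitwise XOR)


Register state trace:
  MOV R1, 48  → R1 = 48 (0b00110000)
  MOV R0, 27  → R0 = 27 (0b00011011)
  XOR R1, R0  → R1 = 48 XOR 27 = 43 (0b00101011)
Final: R1 = 43

43


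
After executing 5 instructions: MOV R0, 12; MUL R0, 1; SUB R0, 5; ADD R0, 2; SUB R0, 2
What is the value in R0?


Register state trace:
  MOV R0, 12  → R0 = 12
  MUL R0, 1  → R0 = 12 * 1 = 12
  SUB R0, 5  → R0 = 12 - 5 = 7
  ADD R0, 2  → R0 = 7 + 2 = 9
  SUB R0, 2  → R0 = 9 - 2 = 7
Final: R0 = 7

7


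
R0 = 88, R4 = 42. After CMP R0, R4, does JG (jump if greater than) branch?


Trace:
  R0 = 88, R4 = 42
  CMP R0, R4  → compares 88 vs 42
  JG checks: is 88 greater than 42?
  88 > 42, so condition is true
Branch taken: Yes

Yes


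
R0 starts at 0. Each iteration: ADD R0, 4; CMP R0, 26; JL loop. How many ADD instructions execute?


Loop trace (R0 starts at 0, target 26, step 4):
  ADD #1: R0 = 0 + 4 = 4  → 4 < 26, loop
  ADD #2: R0 = 4 + 4 = 8  → 8 < 26, loop
  ADD #3: R0 = 8 + 4 = 12  → 12 < 26, loop
  ADD #4: R0 = 12 + 4 = 16  → 16 < 26, loop
  ADD #5: R0 = 16 + 4 = 20  → 20 < 26, loop
  ADD #6: R0 = 20 + 4 = 24  → 24 < 26, loop
  ADD #7: R0 = 24 + 4 = 28  → 28 >= 26, exit
Total ADD instructions: 7

7


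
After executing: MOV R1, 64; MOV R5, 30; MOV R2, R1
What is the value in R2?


Register state trace:
  MOV R1, 64  → R1 = 64
  MOV R5, 30  → R5 = 30
  MOV R2, R1  → R2 = 64
Final: R2 = 64

64


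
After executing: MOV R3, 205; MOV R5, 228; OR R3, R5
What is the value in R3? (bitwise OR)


Register state trace:
  MOV R3, 205  → R3 = 205 (0b11001101)
  MOV R5, 228  → R5 = 228 (0b11100100)
  OR R3, R5   → R3 = 205 OR 228 = 237 (0b11101101)
Final: R3 = 237

237


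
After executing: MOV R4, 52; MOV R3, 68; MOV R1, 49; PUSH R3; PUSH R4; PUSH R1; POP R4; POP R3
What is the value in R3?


Stack trace (top is rightmost):
  MOV R4, 52  → R4 = 52
  MOV R3, 68  → R3 = 68
  MOV R1, 49  → R1 = 49
  PUSH R3  → stack: [68]
  PUSH R4  → stack: [68, 52]
  PUSH R1  → stack: [68, 52, 49]
  POP R4  → R4 = 49, stack: [68, 52]
  POP R3  → R3 = 52, stack: [68]
Final: R3 = 52

52


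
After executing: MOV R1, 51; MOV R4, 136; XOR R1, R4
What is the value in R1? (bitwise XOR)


Register state trace:
  MOV R1, 51  → R1 = 51 (0b00110011)
  MOV R4, 136  → R4 = 136 (0b10001000)
  XOR R1, R4  → R1 = 51 XOR 136 = 187 (0b10111011)
Final: R1 = 187

187


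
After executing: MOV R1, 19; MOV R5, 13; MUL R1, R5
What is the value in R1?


Register state trace:
  MOV R1, 19  → R1 = 19
  MOV R5, 13  → R5 = 13
  MUL R1, R5  → R1 = 19 * 13 = 247
Final: R1 = 247

247


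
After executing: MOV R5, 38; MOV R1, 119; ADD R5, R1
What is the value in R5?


Register state trace:
  MOV R5, 38  → R5 = 38
  MOV R1, 119  → R1 = 119
  ADD R5, R1  → R5 = 38 + 119 = 157
Final: R5 = 157

157


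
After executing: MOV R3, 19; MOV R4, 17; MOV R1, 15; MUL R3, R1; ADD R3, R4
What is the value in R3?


Register state trace:
  MOV R3, 19  → R3 = 19
  MOV R4, 17  → R4 = 17
  MOV R1, 15  → R1 = 15
  MUL R3, R1  → R3 = 19 * 15 = 285
  ADD R3, R4  → R3 = 285 + 17 = 302
Final: R3 = 302

302


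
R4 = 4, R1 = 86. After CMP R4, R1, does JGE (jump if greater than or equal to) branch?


Trace:
  R4 = 4, R1 = 86
  CMP R4, R1  → compares 4 vs 86
  JGE checks: is 4 greater than or equal to 86?
  4 < 86, so condition is false
Branch taken: No

No


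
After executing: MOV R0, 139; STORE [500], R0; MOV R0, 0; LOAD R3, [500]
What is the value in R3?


Register and memory trace:
  MOV R0, 139  → R0 = 139
  STORE [500], R0  → mem[500] = 139
  MOV R0, 0  → R0 = 0
  LOAD R3, [500]  → R3 = mem[500] = 139
Final: R3 = 139

139


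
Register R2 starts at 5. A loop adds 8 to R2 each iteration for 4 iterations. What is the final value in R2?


Starting value: R2 = 5
  Iter 1: R2 = 5 + 8 = 13
  Iter 2: R2 = 13 + 8 = 21
  Iter 3: R2 = 21 + 8 = 29
  Iter 4: R2 = 29 + 8 = 37
Final: R2 = 37

37


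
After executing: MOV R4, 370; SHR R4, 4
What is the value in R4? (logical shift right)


Register state trace:
  MOV R4, 370  → R4 = 370
  SHR R4, 4  → R4 = 370 >> 4 = 370 // 2^4 = 23
Final: R4 = 23

23


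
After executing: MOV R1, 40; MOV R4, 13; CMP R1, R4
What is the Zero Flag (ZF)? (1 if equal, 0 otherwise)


Register state trace:
  MOV R1, 40  → R1 = 40
  MOV R4, 13  → R4 = 13
  CMP R1, R4  → computes 40 - 13 = 27
  Result is nonzero, so values are not equal
ZF = 0

0


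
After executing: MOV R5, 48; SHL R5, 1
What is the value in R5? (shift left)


Register state trace:
  MOV R5, 48  → R5 = 48
  SHL R5, 1  → R5 = 48 << 1 = 48 * 2^1 = 96
Final: R5 = 96

96


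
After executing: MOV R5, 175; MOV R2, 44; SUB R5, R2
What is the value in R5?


Register state trace:
  MOV R5, 175  → R5 = 175
  MOV R2, 44  → R2 = 44
  SUB R5, R2  → R5 = 175 - 44 = 131
Final: R5 = 131

131


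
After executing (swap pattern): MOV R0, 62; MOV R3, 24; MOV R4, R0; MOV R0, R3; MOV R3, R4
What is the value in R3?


Register state trace (swap pattern):
  MOV R0, 62  → R0 = 62
  MOV R3, 24  → R3 = 24
  MOV R4, R0  → R4 = 62  (save R0)
  MOV R0, R3  → R0 = 24  (R0 gets R3's value)
  MOV R3, R4  → R3 = 62  (R3 gets saved value)
Final: R3 = 62

62


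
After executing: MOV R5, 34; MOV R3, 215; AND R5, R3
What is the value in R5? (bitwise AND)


Register state trace:
  MOV R5, 34  → R5 = 34 (0b00100010)
  MOV R3, 215  → R3 = 215 (0b11010111)
  AND R5, R3  → R5 = 34 AND 215 = 2 (0b00000010)
Final: R5 = 2

2


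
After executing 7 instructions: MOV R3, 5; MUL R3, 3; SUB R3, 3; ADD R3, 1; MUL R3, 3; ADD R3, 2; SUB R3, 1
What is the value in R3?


Register state trace:
  MOV R3, 5  → R3 = 5
  MUL R3, 3  → R3 = 5 * 3 = 15
  SUB R3, 3  → R3 = 15 - 3 = 12
  ADD R3, 1  → R3 = 12 + 1 = 13
  MUL R3, 3  → R3 = 13 * 3 = 39
  ADD R3, 2  → R3 = 39 + 2 = 41
  SUB R3, 1  → R3 = 41 - 1 = 40
Final: R3 = 40

40


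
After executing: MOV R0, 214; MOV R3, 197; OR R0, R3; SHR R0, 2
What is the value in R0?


Register state trace:
  MOV R0, 214  → R0 = 214 (0b11010110)
  MOV R3, 197  → R3 = 197 (0b11000101)
  OR R0, R3  → R0 = 214 OR 197 = 215 (0b11010111)
  SHR R0, 2  → R0 = 215 >> 2 = 53
Final: R0 = 53

53


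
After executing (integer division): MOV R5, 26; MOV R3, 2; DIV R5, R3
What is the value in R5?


Register state trace:
  MOV R5, 26  → R5 = 26
  MOV R3, 2  → R3 = 2
  DIV R5, R3  → R5 = 26 // 2 = 13
Final: R5 = 13

13


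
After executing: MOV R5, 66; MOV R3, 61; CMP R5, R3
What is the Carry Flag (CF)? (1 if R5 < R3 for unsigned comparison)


Register state trace:
  MOV R5, 66  → R5 = 66
  MOV R3, 61  → R3 = 61
  CMP R5, R3  → unsigned 66 - 61: no borrow
  66 >= 61, so CF = 0
CF = 0

0


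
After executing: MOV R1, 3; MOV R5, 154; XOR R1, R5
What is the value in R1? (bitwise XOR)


Register state trace:
  MOV R1, 3  → R1 = 3 (0b00000011)
  MOV R5, 154  → R5 = 154 (0b10011010)
  XOR R1, R5  → R1 = 3 XOR 154 = 153 (0b10011001)
Final: R1 = 153

153


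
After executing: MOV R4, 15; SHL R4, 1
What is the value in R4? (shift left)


Register state trace:
  MOV R4, 15  → R4 = 15
  SHL R4, 1  → R4 = 15 << 1 = 15 * 2^1 = 30
Final: R4 = 30

30


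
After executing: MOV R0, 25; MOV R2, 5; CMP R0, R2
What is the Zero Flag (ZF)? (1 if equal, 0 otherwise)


Register state trace:
  MOV R0, 25  → R0 = 25
  MOV R2, 5  → R2 = 5
  CMP R0, R2  → computes 25 - 5 = 20
  Result is nonzero, so values are not equal
ZF = 0

0


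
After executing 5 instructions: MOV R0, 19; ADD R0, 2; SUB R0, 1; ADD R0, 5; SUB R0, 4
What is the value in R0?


Register state trace:
  MOV R0, 19  → R0 = 19
  ADD R0, 2  → R0 = 19 + 2 = 21
  SUB R0, 1  → R0 = 21 - 1 = 20
  ADD R0, 5  → R0 = 20 + 5 = 25
  SUB R0, 4  → R0 = 25 - 4 = 21
Final: R0 = 21

21


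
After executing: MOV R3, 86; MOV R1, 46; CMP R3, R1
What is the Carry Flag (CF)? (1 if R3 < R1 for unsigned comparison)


Register state trace:
  MOV R3, 86  → R3 = 86
  MOV R1, 46  → R1 = 46
  CMP R3, R1  → unsigned 86 - 46: no borrow
  86 >= 46, so CF = 0
CF = 0

0


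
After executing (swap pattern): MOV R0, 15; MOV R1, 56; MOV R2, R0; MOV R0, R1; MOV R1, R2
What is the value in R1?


Register state trace (swap pattern):
  MOV R0, 15  → R0 = 15
  MOV R1, 56  → R1 = 56
  MOV R2, R0  → R2 = 15  (save R0)
  MOV R0, R1  → R0 = 56  (R0 gets R1's value)
  MOV R1, R2  → R1 = 15  (R1 gets saved value)
Final: R1 = 15

15


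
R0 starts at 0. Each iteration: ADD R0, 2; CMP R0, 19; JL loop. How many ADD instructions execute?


Loop trace (R0 starts at 0, target 19, step 2):
  ADD #1: R0 = 0 + 2 = 2  → 2 < 19, loop
  ADD #2: R0 = 2 + 2 = 4  → 4 < 19, loop
  ADD #3: R0 = 4 + 2 = 6  → 6 < 19, loop
  ADD #4: R0 = 6 + 2 = 8  → 8 < 19, loop
  ADD #5: R0 = 8 + 2 = 10  → 10 < 19, loop
  ADD #6: R0 = 10 + 2 = 12  → 12 < 19, loop
  ADD #7: R0 = 12 + 2 = 14  → 14 < 19, loop
  ADD #8: R0 = 14 + 2 = 16  → 16 < 19, loop
  ADD #9: R0 = 16 + 2 = 18  → 18 < 19, loop
  ADD #10: R0 = 18 + 2 = 20  → 20 >= 19, exit
Total ADD instructions: 10

10


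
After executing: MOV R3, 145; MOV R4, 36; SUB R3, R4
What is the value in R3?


Register state trace:
  MOV R3, 145  → R3 = 145
  MOV R4, 36  → R4 = 36
  SUB R3, R4  → R3 = 145 - 36 = 109
Final: R3 = 109

109


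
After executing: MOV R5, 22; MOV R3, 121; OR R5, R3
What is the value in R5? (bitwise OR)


Register state trace:
  MOV R5, 22  → R5 = 22 (0b00010110)
  MOV R3, 121  → R3 = 121 (0b01111001)
  OR R5, R3   → R5 = 22 OR 121 = 127 (0b01111111)
Final: R5 = 127

127


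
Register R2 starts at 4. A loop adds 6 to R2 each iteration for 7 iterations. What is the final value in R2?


Starting value: R2 = 4
  Iter 1: R2 = 4 + 6 = 10
  Iter 2: R2 = 10 + 6 = 16
  Iter 3: R2 = 16 + 6 = 22
  Iter 4: R2 = 22 + 6 = 28
  Iter 5: R2 = 28 + 6 = 34
  Iter 6: R2 = 34 + 6 = 40
  Iter 7: R2 = 40 + 6 = 46
Final: R2 = 46

46


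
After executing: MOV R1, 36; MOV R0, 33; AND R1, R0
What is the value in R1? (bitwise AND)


Register state trace:
  MOV R1, 36  → R1 = 36 (0b00100100)
  MOV R0, 33  → R0 = 33 (0b00100001)
  AND R1, R0  → R1 = 36 AND 33 = 32 (0b00100000)
Final: R1 = 32

32


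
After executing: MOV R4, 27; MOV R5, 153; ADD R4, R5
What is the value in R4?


Register state trace:
  MOV R4, 27  → R4 = 27
  MOV R5, 153  → R5 = 153
  ADD R4, R5  → R4 = 27 + 153 = 180
Final: R4 = 180

180
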